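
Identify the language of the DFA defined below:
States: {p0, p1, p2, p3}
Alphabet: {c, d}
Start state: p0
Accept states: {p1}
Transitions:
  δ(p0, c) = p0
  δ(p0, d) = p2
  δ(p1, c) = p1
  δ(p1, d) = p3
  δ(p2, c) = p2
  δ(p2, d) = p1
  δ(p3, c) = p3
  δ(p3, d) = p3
Testing a few strings:
  'dcd' → accept
  'ddcc' → accept
  'd' → reject
  'cd' → reject
State roles: p0=zero d's; p1=two d's; p2=one d; p3=≥ three d's (dead)
All strings over {c,d} containing exactly two d's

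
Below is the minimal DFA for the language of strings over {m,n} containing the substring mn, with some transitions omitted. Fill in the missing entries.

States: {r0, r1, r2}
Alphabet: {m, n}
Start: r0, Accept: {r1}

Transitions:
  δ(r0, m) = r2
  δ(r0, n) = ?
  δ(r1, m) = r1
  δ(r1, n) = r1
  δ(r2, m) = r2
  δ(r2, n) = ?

From the language and accept set, identify what each state tracks — r0: no m seen yet; r1: substring mn seen; r2: seen a m, waiting for n.
Each missing δ(q, a) is the state matching the new tracked value after reading a.
δ(r0, n) = r0; δ(r2, n) = r1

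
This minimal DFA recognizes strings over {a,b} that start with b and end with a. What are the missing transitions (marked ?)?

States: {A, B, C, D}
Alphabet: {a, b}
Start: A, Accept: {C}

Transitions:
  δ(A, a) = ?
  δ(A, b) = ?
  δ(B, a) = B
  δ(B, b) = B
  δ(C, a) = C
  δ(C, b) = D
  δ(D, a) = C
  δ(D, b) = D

From the language and accept set, identify what each state tracks — A: no input read; B: started with a (dead); C: started with b, last symbol a; D: started with b, last symbol b.
Each missing δ(q, a) is the state matching the new tracked value after reading a.
δ(A, a) = B; δ(A, b) = D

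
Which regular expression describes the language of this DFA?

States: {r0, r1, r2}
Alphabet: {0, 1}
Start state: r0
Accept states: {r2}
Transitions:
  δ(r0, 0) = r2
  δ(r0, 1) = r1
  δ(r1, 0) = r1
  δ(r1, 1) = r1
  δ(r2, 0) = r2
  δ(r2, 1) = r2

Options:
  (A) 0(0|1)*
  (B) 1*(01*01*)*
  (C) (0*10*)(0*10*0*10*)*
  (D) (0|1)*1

Check each option against the DFA on short strings; one disagreement eliminates an option:
  (A) 0(0|1)*: agrees with the DFA on every string of length ≤ 6
  (B) 1*(01*01*)*: on ε the DFA stays in r0 and rejects (r0 ∉ Accept), but the regex matches it → eliminate
  (C) (0*10*)(0*10*0*10*)*: on '0' the DFA goes r0 → r2 and accepts (r2 ∈ Accept), but the regex does not match it → eliminate
  (D) (0|1)*1: on '0' the DFA goes r0 → r2 and accepts (r2 ∈ Accept), but the regex does not match it → eliminate
Only (A) is consistent with the DFA.
(A) 0(0|1)*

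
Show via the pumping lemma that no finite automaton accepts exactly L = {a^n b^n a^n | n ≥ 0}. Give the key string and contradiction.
Assume L is regular with pumping length p. Idea: pumping the first a-block unbalances it against the other two.
Choose s = a^p b^p a^p ∈ L (|s| = 3p ≥ p). By the pumping lemma, s = xyz with |xy| ≤ p, |y| > 0, so y = a^k with k ≥ 1, inside the first a-block. Then xy²z = a^(p+k) b^p a^p. The first block has length p+k ≠ p, so the three block lengths are no longer equal and xy²z ∉ L.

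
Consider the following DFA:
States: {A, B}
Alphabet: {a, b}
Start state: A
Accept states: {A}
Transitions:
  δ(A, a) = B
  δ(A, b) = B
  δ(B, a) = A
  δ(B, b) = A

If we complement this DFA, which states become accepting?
Complement accept states = All states \ Original accept states
= {A, B} \ {A}
{B}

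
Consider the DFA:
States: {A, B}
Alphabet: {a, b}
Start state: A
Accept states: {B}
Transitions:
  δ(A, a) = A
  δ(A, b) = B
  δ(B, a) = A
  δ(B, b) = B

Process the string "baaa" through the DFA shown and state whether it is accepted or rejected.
Processing string "baaa":
  A --b--> B
  B --a--> A
  A --a--> A
  A --a--> A
Final state: A
Accept states: {B}
No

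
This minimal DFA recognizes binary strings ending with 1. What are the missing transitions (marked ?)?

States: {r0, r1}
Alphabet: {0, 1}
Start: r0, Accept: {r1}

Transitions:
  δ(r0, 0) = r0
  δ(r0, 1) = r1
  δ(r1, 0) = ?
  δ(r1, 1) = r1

From the language and accept set, identify what each state tracks — r0: last symbol not 1; r1: last symbol is 1.
Each missing δ(q, a) is the state matching the new tracked value after reading a.
δ(r1, 0) = r0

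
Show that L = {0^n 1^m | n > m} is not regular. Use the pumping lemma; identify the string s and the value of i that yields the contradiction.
Assume L is regular with pumping length p. Idea: pumping down the 0-block drops the 0-count to at most the 1-count.
Choose s = 0^(p+1) 1^p ∈ L (|s| = 2p+1 ≥ p). By the pumping lemma, s = xyz with |xy| ≤ p, |y| > 0, so y = 0^k with k ≥ 1. Take i = 0: xz = 0^(p+1−k) 1^p. Since k ≥ 1, p+1−k ≤ p, so the number of 0's is no longer strictly greater than the number of 1's, hence xz ∉ L.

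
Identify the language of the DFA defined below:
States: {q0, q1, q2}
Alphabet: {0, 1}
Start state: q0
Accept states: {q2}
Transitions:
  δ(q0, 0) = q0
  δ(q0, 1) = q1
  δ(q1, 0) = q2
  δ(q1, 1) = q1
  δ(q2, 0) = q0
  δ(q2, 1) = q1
Testing a few strings:
  '10' → accept
  '1000' → reject
  '001' → reject
  '01' → reject
State roles: q0=no suffix match; q1=one trailing 1; q2=suffix is 10
All binary strings ending with 10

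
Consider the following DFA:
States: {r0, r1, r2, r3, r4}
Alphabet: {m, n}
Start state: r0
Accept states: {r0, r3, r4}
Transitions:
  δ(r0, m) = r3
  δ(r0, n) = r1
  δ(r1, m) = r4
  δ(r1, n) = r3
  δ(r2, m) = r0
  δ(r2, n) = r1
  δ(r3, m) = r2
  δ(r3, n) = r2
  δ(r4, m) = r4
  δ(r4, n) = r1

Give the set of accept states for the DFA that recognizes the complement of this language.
Complement accept states = All states \ Original accept states
= {r0, r1, r2, r3, r4} \ {r0, r3, r4}
{r1, r2}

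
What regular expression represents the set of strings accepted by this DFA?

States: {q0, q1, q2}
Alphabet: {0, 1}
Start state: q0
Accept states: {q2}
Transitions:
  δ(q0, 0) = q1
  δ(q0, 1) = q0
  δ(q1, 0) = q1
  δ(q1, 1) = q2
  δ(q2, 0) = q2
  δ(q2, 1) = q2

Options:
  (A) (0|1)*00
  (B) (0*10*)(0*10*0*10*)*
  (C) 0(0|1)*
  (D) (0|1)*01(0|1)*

Check each option against the DFA on short strings; one disagreement eliminates an option:
  (A) (0|1)*00: on '00' the DFA goes q0 → q1 → q1 and rejects (q1 ∉ Accept), but the regex matches it → eliminate
  (B) (0*10*)(0*10*0*10*)*: on '1' the DFA goes q0 → q0 and rejects (q0 ∉ Accept), but the regex matches it → eliminate
  (C) 0(0|1)*: on '0' the DFA goes q0 → q1 and rejects (q1 ∉ Accept), but the regex matches it → eliminate
  (D) (0|1)*01(0|1)*: agrees with the DFA on every string of length ≤ 6
Only (D) is consistent with the DFA.
(D) (0|1)*01(0|1)*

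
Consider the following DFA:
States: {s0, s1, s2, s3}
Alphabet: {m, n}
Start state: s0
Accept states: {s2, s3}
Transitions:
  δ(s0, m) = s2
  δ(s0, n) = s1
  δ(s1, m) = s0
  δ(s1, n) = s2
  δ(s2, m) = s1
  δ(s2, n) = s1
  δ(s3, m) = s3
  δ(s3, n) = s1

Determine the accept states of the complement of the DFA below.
Complement accept states = All states \ Original accept states
= {s0, s1, s2, s3} \ {s2, s3}
{s0, s1}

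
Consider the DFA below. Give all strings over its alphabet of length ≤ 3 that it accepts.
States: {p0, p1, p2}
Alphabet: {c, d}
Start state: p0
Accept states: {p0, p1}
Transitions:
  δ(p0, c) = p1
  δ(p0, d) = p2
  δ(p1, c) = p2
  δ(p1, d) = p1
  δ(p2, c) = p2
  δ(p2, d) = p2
ε, c, cd, cdd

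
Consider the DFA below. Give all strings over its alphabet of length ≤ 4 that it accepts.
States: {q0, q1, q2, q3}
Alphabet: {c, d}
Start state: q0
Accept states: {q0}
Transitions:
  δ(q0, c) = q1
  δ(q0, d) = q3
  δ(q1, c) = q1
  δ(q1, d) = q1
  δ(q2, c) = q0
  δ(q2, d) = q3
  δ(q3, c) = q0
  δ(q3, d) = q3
ε, dc, ddc, dcdc, dddc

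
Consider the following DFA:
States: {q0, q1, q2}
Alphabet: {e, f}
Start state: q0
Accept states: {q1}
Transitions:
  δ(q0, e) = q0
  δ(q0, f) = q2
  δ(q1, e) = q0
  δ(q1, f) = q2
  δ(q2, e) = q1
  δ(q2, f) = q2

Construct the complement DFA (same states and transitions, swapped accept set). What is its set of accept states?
Complement accept states = All states \ Original accept states
= {q0, q1, q2} \ {q1}
{q0, q2}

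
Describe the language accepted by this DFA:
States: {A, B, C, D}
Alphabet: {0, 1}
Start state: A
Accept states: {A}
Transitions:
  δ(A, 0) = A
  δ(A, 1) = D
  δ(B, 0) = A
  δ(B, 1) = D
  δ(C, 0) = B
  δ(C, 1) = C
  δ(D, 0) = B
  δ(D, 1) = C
Testing a few strings:
  '0' → accept
  '1' → reject
  '010' → reject
  '1010' → reject
State roles: A=value ≡ 0 (mod 4); B=value ≡ 2 (mod 4); C=value ≡ 3 (mod 4); D=value ≡ 1 (mod 4)
All binary strings representing a multiple of 4 (read in base 2; leading zeros allowed and ε counts as 0)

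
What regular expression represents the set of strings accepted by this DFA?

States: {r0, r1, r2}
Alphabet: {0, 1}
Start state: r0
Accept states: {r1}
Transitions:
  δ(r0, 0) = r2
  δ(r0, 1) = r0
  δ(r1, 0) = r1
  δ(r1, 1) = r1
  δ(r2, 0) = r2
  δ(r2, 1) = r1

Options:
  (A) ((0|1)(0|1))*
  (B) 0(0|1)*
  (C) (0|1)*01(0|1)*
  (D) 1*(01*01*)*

Check each option against the DFA on short strings; one disagreement eliminates an option:
  (A) ((0|1)(0|1))*: on ε the DFA stays in r0 and rejects (r0 ∉ Accept), but the regex matches it → eliminate
  (B) 0(0|1)*: on '0' the DFA goes r0 → r2 and rejects (r2 ∉ Accept), but the regex matches it → eliminate
  (C) (0|1)*01(0|1)*: agrees with the DFA on every string of length ≤ 6
  (D) 1*(01*01*)*: on ε the DFA stays in r0 and rejects (r0 ∉ Accept), but the regex matches it → eliminate
Only (C) is consistent with the DFA.
(C) (0|1)*01(0|1)*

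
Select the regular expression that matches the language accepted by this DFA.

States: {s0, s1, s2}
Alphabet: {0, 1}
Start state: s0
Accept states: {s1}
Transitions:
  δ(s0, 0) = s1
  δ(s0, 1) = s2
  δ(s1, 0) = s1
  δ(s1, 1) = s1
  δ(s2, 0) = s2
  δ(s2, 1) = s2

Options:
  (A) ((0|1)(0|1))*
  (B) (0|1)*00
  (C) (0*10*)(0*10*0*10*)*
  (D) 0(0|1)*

Check each option against the DFA on short strings; one disagreement eliminates an option:
  (A) ((0|1)(0|1))*: on ε the DFA stays in s0 and rejects (s0 ∉ Accept), but the regex matches it → eliminate
  (B) (0|1)*00: on '0' the DFA goes s0 → s1 and accepts (s1 ∈ Accept), but the regex does not match it → eliminate
  (C) (0*10*)(0*10*0*10*)*: on '0' the DFA goes s0 → s1 and accepts (s1 ∈ Accept), but the regex does not match it → eliminate
  (D) 0(0|1)*: agrees with the DFA on every string of length ≤ 6
Only (D) is consistent with the DFA.
(D) 0(0|1)*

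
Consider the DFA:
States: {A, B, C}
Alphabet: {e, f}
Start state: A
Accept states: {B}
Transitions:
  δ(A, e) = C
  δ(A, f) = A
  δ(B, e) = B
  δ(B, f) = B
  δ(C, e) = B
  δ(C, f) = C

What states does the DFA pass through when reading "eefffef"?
read 'e': A → C
  read 'e': C → B
  read 'f': B → B
  read 'f': B → B
  read 'f': B → B
  read 'e': B → B
  read 'f': B → B
A -> C -> B -> B -> B -> B -> B -> B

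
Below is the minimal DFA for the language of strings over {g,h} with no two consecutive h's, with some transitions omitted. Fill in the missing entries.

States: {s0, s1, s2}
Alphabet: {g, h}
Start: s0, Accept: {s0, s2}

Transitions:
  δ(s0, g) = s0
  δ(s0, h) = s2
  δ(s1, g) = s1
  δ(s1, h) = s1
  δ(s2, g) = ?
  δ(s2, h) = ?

From the language and accept set, identify what each state tracks — s0: last symbol not h (ok); s1: saw hh (dead); s2: last symbol h (ok).
Each missing δ(q, a) is the state matching the new tracked value after reading a.
δ(s2, g) = s0; δ(s2, h) = s1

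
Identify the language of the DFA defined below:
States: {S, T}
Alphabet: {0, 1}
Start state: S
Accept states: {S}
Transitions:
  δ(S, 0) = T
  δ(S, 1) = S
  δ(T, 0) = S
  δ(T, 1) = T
Testing a few strings:
  '010' → accept
  '01' → reject
  '0' → reject
  '001' → accept
State roles: S=even number of 0's so far; T=odd number of 0's so far
All binary strings with an even number of 0's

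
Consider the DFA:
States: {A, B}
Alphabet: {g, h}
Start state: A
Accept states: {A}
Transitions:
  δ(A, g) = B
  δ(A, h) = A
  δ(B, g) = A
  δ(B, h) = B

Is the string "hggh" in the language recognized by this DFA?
Processing string "hggh":
  A --h--> A
  A --g--> B
  B --g--> A
  A --h--> A
Final state: A
Accept states: {A}
Yes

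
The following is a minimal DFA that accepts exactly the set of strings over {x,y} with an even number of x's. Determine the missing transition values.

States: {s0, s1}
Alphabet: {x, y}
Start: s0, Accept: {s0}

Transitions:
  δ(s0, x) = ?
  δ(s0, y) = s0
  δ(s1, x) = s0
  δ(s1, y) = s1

From the language and accept set, identify what each state tracks — s0: even number of x's so far; s1: odd number of x's so far.
Each missing δ(q, a) is the state matching the new tracked value after reading a.
δ(s0, x) = s1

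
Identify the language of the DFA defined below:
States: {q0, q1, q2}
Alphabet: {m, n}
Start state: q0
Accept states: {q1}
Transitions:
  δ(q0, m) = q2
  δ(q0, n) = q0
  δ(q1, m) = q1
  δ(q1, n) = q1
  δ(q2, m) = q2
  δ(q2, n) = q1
Testing a few strings:
  'mnm' → accept
  'nn' → reject
  'mmn' → accept
  'n' → reject
State roles: q0=no m seen yet; q1=substring mn seen; q2=seen a m, waiting for n
All strings over {m,n} containing the substring mn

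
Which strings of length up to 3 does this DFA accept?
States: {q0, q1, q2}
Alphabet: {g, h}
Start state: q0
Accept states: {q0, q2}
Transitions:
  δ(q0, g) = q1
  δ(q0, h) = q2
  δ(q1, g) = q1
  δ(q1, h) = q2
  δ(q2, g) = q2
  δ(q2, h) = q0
ε, h, gh, hg, hh, ggh, ghg, ghh, hgg, hgh, hhh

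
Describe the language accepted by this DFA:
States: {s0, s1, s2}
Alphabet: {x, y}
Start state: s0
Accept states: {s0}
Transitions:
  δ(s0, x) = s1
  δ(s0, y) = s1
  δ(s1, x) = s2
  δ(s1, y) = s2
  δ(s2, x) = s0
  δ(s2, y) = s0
Testing a few strings:
  'y' → reject
  'yyyy' → reject
  'yxyx' → reject
  'yy' → reject
State roles: s0=length ≡ 0 (mod 3); s1=length ≡ 1 (mod 3); s2=length ≡ 2 (mod 3)
All strings over {x,y} whose length is a multiple of 3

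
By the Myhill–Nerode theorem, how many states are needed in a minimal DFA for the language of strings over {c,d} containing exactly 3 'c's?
By Myhill–Nerode, count the distinguishable equivalence classes: 5 classes — having seen 0, 1, …, 3, or >3 copies of 'c'; the count-3 class is the only accepting one and >3 is dead.
5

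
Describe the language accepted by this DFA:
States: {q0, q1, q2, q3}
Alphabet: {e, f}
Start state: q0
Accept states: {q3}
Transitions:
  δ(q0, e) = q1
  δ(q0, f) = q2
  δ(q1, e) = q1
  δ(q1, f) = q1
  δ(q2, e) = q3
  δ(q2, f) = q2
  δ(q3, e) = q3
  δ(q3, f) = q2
Testing a few strings:
  'efff' → reject
  'eeef' → reject
  'fff' → reject
  'e' → reject
State roles: q0=no input read; q1=started with e (dead); q2=started with f, last symbol f; q3=started with f, last symbol e
All strings over {e,f} that start with f and end with e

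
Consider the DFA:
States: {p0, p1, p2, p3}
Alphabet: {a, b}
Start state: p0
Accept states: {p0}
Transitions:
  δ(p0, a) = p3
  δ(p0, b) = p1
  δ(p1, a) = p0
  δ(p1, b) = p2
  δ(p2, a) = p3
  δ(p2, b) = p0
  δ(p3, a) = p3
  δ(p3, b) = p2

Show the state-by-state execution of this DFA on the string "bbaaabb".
read 'b': p0 → p1
  read 'b': p1 → p2
  read 'a': p2 → p3
  read 'a': p3 → p3
  read 'a': p3 → p3
  read 'b': p3 → p2
  read 'b': p2 → p0
p0 -> p1 -> p2 -> p3 -> p3 -> p3 -> p2 -> p0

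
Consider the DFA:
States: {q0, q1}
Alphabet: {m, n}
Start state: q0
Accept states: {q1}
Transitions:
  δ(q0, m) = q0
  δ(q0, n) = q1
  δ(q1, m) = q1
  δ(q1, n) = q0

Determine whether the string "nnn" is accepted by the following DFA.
Processing string "nnn":
  q0 --n--> q1
  q1 --n--> q0
  q0 --n--> q1
Final state: q1
Accept states: {q1}
Yes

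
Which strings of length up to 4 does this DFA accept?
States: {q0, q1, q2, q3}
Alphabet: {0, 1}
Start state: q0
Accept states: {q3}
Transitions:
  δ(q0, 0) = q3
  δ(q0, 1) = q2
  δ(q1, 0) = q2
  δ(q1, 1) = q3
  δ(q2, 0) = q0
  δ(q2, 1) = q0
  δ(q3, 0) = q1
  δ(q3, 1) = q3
0, 01, 001, 011, 100, 110, 0011, 0101, 0111, 1001, 1101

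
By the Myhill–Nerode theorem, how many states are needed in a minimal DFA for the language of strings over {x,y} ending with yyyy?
By Myhill–Nerode, count the distinguishable equivalence classes: 5 classes — one per longest suffix of the input that is a prefix of 'yyyy' (lengths 0 through 4); only the length-4 class is accepting.
5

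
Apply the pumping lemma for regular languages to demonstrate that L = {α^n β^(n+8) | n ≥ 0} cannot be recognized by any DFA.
Assume L is regular with pumping length p. Idea: pumping the α-block breaks the fixed offset of 8.
Choose s = α^p β^(p+8) ∈ L. By the pumping lemma, s = xyz with |xy| ≤ p, |y| > 0, so y = α^k with k ≥ 1. Then xy²z = α^(p+k) β^(p+8). For this to be in L we would need p+8 = (p+k)+8, i.e. k = 0, contradicting k ≥ 1. So xy²z ∉ L.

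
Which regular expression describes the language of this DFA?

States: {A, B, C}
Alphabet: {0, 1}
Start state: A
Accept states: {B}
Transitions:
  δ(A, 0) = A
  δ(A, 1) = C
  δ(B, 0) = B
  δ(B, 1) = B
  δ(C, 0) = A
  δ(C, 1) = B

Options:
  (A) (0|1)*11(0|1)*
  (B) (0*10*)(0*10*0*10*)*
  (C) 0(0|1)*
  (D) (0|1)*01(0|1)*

Check each option against the DFA on short strings; one disagreement eliminates an option:
  (A) (0|1)*11(0|1)*: agrees with the DFA on every string of length ≤ 6
  (B) (0*10*)(0*10*0*10*)*: on '1' the DFA goes A → C and rejects (C ∉ Accept), but the regex matches it → eliminate
  (C) 0(0|1)*: on '0' the DFA goes A → A and rejects (A ∉ Accept), but the regex matches it → eliminate
  (D) (0|1)*01(0|1)*: on '01' the DFA goes A → A → C and rejects (C ∉ Accept), but the regex matches it → eliminate
Only (A) is consistent with the DFA.
(A) (0|1)*11(0|1)*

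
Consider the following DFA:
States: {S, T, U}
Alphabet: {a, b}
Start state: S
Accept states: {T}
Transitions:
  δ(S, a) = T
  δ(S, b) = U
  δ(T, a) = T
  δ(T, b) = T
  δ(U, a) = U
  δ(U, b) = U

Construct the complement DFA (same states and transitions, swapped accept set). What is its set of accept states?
Complement accept states = All states \ Original accept states
= {S, T, U} \ {T}
{S, U}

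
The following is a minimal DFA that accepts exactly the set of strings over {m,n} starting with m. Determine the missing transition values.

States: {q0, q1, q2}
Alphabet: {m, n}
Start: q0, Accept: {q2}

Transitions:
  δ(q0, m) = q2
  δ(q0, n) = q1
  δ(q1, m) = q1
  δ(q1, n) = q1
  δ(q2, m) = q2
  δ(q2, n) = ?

From the language and accept set, identify what each state tracks — q0: no input read; q1: started with n (dead); q2: started with m.
Each missing δ(q, a) is the state matching the new tracked value after reading a.
δ(q2, n) = q2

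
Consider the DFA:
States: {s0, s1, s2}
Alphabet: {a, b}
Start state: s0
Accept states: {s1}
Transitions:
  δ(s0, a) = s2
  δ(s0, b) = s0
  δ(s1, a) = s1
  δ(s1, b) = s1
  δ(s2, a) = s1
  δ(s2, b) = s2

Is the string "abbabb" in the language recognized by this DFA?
Processing string "abbabb":
  s0 --a--> s2
  s2 --b--> s2
  s2 --b--> s2
  s2 --a--> s1
  s1 --b--> s1
  s1 --b--> s1
Final state: s1
Accept states: {s1}
Yes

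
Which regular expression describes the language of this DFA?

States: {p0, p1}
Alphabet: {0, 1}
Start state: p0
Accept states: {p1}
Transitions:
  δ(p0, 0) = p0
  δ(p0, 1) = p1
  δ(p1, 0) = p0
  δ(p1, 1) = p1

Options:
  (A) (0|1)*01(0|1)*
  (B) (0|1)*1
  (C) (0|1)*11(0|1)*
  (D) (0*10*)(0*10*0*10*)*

Check each option against the DFA on short strings; one disagreement eliminates an option:
  (A) (0|1)*01(0|1)*: on '1' the DFA goes p0 → p1 and accepts (p1 ∈ Accept), but the regex does not match it → eliminate
  (B) (0|1)*1: agrees with the DFA on every string of length ≤ 6
  (C) (0|1)*11(0|1)*: on '1' the DFA goes p0 → p1 and accepts (p1 ∈ Accept), but the regex does not match it → eliminate
  (D) (0*10*)(0*10*0*10*)*: on '10' the DFA goes p0 → p1 → p0 and rejects (p0 ∉ Accept), but the regex matches it → eliminate
Only (B) is consistent with the DFA.
(B) (0|1)*1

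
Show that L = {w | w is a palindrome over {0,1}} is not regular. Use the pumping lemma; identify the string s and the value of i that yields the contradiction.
Assume L is regular with pumping length p. Idea: pumping the leading 0-block breaks the symmetry.
Choose s = 0^p 1 0^p (a palindrome of length 2p+1 ≥ p). By the pumping lemma, s = xyz with |xy| ≤ p, |y| > 0, so y = 0^k with k > 0 (xy lies entirely in the first 0^p). Then xy²z = 0^(p+k) 1 0^p, which is not a palindrome since p+k ≠ p.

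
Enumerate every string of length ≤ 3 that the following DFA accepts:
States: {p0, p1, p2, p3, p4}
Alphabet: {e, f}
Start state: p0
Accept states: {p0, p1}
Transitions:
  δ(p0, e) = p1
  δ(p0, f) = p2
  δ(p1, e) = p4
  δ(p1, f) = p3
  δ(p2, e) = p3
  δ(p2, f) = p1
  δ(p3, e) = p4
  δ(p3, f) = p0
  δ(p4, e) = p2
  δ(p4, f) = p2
ε, e, ff, eff, fef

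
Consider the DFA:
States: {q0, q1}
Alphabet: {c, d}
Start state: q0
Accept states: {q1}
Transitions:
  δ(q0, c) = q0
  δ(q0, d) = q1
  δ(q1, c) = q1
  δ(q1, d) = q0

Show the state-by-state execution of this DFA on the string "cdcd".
read 'c': q0 → q0
  read 'd': q0 → q1
  read 'c': q1 → q1
  read 'd': q1 → q0
q0 -> q0 -> q1 -> q1 -> q0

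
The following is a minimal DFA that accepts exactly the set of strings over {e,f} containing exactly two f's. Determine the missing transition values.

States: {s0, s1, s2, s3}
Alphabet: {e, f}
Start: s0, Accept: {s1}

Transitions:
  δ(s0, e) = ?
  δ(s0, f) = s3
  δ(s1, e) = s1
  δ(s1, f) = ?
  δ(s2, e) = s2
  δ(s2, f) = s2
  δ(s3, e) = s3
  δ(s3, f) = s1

From the language and accept set, identify what each state tracks — s0: zero f's; s1: two f's; s2: ≥ three f's (dead); s3: one f.
Each missing δ(q, a) is the state matching the new tracked value after reading a.
δ(s0, e) = s0; δ(s1, f) = s2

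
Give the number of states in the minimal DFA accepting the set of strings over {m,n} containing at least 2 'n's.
By Myhill–Nerode, count the distinguishable equivalence classes: 3 classes — having seen 0, 1, or ≥2 copies of 'n'; any two classes i < j (j ≤ 2) are distinguished by the string n^(2−j), which takes class j to 2 copies (accepted) but leaves class i below 2 (rejected).
3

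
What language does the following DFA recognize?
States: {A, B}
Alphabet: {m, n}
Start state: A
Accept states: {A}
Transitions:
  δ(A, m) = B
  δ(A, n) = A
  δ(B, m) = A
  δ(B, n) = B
Testing a few strings:
  'mn' → reject
  'n' → accept
  'mmn' → accept
  'nn' → accept
State roles: A=even number of m's so far; B=odd number of m's so far
All strings over {m,n} with an even number of m's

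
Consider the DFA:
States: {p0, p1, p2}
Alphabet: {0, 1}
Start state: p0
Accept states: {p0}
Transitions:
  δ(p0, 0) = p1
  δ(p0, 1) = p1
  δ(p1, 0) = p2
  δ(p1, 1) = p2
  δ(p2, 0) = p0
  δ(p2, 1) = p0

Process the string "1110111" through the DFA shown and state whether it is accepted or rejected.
Processing string "1110111":
  p0 --1--> p1
  p1 --1--> p2
  p2 --1--> p0
  p0 --0--> p1
  p1 --1--> p2
  p2 --1--> p0
  p0 --1--> p1
Final state: p1
Accept states: {p0}
No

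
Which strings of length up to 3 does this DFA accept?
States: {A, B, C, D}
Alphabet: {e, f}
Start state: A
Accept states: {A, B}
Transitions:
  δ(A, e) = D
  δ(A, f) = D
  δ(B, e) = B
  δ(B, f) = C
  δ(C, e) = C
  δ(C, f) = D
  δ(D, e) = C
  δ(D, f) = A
ε, ef, ff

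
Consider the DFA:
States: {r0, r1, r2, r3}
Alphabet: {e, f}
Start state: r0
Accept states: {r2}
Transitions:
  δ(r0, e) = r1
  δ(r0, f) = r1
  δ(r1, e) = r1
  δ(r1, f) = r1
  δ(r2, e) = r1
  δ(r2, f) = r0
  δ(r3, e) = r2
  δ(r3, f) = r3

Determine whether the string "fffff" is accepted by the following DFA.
Processing string "fffff":
  r0 --f--> r1
  r1 --f--> r1
  r1 --f--> r1
  r1 --f--> r1
  r1 --f--> r1
Final state: r1
Accept states: {r2}
No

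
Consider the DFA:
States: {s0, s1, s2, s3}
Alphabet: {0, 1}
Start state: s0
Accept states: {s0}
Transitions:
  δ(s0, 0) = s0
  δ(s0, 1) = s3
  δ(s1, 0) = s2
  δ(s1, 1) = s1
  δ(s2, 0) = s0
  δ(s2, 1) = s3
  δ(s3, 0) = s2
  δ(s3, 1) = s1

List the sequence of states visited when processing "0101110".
read '0': s0 → s0
  read '1': s0 → s3
  read '0': s3 → s2
  read '1': s2 → s3
  read '1': s3 → s1
  read '1': s1 → s1
  read '0': s1 → s2
s0 -> s0 -> s3 -> s2 -> s3 -> s1 -> s1 -> s2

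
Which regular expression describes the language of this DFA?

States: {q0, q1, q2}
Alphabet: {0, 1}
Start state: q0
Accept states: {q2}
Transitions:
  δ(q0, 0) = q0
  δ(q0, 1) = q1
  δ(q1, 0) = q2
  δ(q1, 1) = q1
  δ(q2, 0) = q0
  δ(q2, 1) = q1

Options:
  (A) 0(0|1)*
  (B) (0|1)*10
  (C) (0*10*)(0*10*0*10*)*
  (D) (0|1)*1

Check each option against the DFA on short strings; one disagreement eliminates an option:
  (A) 0(0|1)*: on '0' the DFA goes q0 → q0 and rejects (q0 ∉ Accept), but the regex matches it → eliminate
  (B) (0|1)*10: agrees with the DFA on every string of length ≤ 6
  (C) (0*10*)(0*10*0*10*)*: on '1' the DFA goes q0 → q1 and rejects (q1 ∉ Accept), but the regex matches it → eliminate
  (D) (0|1)*1: on '1' the DFA goes q0 → q1 and rejects (q1 ∉ Accept), but the regex matches it → eliminate
Only (B) is consistent with the DFA.
(B) (0|1)*10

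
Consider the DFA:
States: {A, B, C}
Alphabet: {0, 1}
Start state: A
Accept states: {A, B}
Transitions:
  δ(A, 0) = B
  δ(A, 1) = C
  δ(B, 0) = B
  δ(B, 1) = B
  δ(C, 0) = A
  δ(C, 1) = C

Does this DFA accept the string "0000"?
Processing string "0000":
  A --0--> B
  B --0--> B
  B --0--> B
  B --0--> B
Final state: B
Accept states: {A, B}
Yes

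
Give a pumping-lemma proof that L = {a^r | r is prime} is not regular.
Assume L is regular with pumping length p. Idea: pumping by a suitable count produces a composite length.
Let q be a prime with q ≥ p and choose s = a^q ∈ L. By the pumping lemma, s = xyz with |xy| ≤ p, |y| = k ≥ 1. Take i = q+1: |xy^(q+1)z| = q + q·k = q(1+k). Since q ≥ 2 and 1+k ≥ 2, q(1+k) is composite, so xy^(q+1)z ∉ L.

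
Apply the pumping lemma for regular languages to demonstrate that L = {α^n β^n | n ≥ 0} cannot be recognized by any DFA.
Assume L is regular with pumping length p. Idea: pumping the α-block changes the count balance.
Choose s = α^p β^p (length 2p ≥ p). By the pumping lemma, s = xyz with |xy| ≤ p, |y| > 0. So y = α^k for some k > 0 (since xy is entirely within the α's). Pumping gives xy²z = α^(p+k) β^p, which is not in L since p+k ≠ p.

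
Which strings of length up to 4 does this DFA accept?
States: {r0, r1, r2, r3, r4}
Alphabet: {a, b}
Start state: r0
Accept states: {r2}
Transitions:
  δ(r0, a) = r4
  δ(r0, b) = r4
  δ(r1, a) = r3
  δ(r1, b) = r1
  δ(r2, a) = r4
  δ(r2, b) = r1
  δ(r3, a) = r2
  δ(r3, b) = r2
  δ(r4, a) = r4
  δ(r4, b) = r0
None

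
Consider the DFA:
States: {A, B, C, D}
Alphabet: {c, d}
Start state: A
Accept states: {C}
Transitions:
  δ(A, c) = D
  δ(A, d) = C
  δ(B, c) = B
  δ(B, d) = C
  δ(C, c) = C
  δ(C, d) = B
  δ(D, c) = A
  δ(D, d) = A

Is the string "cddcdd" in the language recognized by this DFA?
Processing string "cddcdd":
  A --c--> D
  D --d--> A
  A --d--> C
  C --c--> C
  C --d--> B
  B --d--> C
Final state: C
Accept states: {C}
Yes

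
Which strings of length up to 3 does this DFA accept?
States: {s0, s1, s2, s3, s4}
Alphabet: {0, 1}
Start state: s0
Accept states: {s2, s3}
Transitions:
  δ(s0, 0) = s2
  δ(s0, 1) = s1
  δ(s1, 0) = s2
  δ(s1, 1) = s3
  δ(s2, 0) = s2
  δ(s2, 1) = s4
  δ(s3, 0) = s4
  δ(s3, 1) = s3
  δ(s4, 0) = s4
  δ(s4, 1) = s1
0, 00, 10, 11, 000, 100, 111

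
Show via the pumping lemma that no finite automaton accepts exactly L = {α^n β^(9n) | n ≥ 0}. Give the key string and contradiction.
Assume L is regular with pumping length p. Idea: pumping the α-block breaks the 1:9 ratio.
Choose s = α^p β^(9p) (length 10p ≥ p). By the pumping lemma, s = xyz with |xy| ≤ p, |y| > 0, so y = α^k with k ≥ 1. Then xy²z = α^(p+k) β^(9p). For this to be in L we would need 9p = 9(p+k), i.e. 9k = 0, contradicting k ≥ 1. So xy²z ∉ L.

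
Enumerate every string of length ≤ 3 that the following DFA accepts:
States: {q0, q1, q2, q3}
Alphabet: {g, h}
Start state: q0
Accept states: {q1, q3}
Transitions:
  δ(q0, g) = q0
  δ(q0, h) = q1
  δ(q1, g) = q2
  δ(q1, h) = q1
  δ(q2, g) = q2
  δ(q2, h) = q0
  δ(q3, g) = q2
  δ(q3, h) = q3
h, gh, hh, ggh, ghh, hhh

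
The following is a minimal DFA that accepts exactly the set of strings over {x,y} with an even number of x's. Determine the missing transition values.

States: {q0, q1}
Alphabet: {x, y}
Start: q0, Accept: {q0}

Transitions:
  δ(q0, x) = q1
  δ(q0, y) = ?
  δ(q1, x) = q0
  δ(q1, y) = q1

From the language and accept set, identify what each state tracks — q0: even number of x's so far; q1: odd number of x's so far.
Each missing δ(q, a) is the state matching the new tracked value after reading a.
δ(q0, y) = q0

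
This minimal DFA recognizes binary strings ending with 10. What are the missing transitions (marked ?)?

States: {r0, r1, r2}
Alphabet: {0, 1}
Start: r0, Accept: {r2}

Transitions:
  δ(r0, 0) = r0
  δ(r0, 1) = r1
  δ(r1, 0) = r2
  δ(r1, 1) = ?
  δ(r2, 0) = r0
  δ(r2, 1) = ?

From the language and accept set, identify what each state tracks — r0: no suffix match; r1: one trailing 1; r2: suffix is 10.
Each missing δ(q, a) is the state matching the new tracked value after reading a.
δ(r1, 1) = r1; δ(r2, 1) = r1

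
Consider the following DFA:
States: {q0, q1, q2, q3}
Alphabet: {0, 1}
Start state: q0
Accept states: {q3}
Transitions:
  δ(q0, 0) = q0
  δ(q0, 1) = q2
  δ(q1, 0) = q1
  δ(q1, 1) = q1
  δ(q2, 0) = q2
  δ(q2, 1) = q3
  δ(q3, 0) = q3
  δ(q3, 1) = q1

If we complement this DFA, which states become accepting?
Complement accept states = All states \ Original accept states
= {q0, q1, q2, q3} \ {q3}
{q0, q1, q2}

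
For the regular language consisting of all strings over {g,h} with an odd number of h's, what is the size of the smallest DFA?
By Myhill–Nerode, count the distinguishable equivalence classes: two classes — parity of the count of h's.
2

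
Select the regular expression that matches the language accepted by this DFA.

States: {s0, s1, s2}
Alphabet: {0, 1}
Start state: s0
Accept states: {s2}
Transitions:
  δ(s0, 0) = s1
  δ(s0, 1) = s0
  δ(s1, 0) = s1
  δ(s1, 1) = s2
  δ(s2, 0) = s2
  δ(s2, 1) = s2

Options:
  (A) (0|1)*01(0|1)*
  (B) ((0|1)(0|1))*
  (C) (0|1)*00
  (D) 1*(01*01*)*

Check each option against the DFA on short strings; one disagreement eliminates an option:
  (A) (0|1)*01(0|1)*: agrees with the DFA on every string of length ≤ 6
  (B) ((0|1)(0|1))*: on ε the DFA stays in s0 and rejects (s0 ∉ Accept), but the regex matches it → eliminate
  (C) (0|1)*00: on '00' the DFA goes s0 → s1 → s1 and rejects (s1 ∉ Accept), but the regex matches it → eliminate
  (D) 1*(01*01*)*: on ε the DFA stays in s0 and rejects (s0 ∉ Accept), but the regex matches it → eliminate
Only (A) is consistent with the DFA.
(A) (0|1)*01(0|1)*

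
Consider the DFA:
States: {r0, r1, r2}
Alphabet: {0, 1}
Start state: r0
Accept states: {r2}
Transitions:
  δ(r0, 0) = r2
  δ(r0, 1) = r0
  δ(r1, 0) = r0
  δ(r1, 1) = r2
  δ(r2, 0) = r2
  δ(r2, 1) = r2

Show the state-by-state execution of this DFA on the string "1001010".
read '1': r0 → r0
  read '0': r0 → r2
  read '0': r2 → r2
  read '1': r2 → r2
  read '0': r2 → r2
  read '1': r2 → r2
  read '0': r2 → r2
r0 -> r0 -> r2 -> r2 -> r2 -> r2 -> r2 -> r2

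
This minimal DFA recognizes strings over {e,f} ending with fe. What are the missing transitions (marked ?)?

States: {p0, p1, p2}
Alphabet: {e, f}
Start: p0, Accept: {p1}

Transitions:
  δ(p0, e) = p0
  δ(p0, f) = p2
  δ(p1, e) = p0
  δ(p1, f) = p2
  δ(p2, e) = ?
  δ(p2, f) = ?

From the language and accept set, identify what each state tracks — p0: no suffix match; p1: suffix is fe; p2: one trailing f.
Each missing δ(q, a) is the state matching the new tracked value after reading a.
δ(p2, e) = p1; δ(p2, f) = p2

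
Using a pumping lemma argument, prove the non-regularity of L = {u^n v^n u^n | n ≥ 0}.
Assume L is regular with pumping length p. Idea: pumping the first u-block unbalances it against the other two.
Choose s = u^p v^p u^p ∈ L (|s| = 3p ≥ p). By the pumping lemma, s = xyz with |xy| ≤ p, |y| > 0, so y = u^k with k ≥ 1, inside the first u-block. Then xy²z = u^(p+k) v^p u^p. The first block has length p+k ≠ p, so the three block lengths are no longer equal and xy²z ∉ L.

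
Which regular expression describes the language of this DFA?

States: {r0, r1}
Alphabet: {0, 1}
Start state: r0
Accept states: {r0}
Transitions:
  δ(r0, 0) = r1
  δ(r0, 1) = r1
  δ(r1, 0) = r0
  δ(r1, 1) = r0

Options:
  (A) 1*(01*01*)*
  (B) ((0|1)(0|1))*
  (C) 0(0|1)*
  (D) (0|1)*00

Check each option against the DFA on short strings; one disagreement eliminates an option:
  (A) 1*(01*01*)*: on '1' the DFA goes r0 → r1 and rejects (r1 ∉ Accept), but the regex matches it → eliminate
  (B) ((0|1)(0|1))*: agrees with the DFA on every string of length ≤ 6
  (C) 0(0|1)*: on ε the DFA stays in r0 and accepts (r0 ∈ Accept), but the regex does not match it → eliminate
  (D) (0|1)*00: on ε the DFA stays in r0 and accepts (r0 ∈ Accept), but the regex does not match it → eliminate
Only (B) is consistent with the DFA.
(B) ((0|1)(0|1))*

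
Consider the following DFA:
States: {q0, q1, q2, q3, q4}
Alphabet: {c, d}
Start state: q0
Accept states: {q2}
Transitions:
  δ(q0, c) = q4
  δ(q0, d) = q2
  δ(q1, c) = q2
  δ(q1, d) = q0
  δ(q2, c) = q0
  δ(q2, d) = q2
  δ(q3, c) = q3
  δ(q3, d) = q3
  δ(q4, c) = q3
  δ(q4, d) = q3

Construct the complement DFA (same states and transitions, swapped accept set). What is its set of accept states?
Complement accept states = All states \ Original accept states
= {q0, q1, q2, q3, q4} \ {q2}
{q0, q1, q3, q4}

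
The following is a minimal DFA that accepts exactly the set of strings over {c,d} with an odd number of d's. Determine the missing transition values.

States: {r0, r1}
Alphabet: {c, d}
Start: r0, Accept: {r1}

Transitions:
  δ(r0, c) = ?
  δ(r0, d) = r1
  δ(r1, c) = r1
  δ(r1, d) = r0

From the language and accept set, identify what each state tracks — r0: even number of d's so far; r1: odd number of d's so far.
Each missing δ(q, a) is the state matching the new tracked value after reading a.
δ(r0, c) = r0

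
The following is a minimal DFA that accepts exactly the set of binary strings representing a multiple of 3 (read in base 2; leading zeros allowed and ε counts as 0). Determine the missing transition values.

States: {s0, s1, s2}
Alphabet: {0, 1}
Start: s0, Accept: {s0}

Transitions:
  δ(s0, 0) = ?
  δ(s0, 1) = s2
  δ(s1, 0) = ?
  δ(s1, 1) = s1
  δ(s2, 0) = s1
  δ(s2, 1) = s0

From the language and accept set, identify what each state tracks — s0: value ≡ 0 (mod 3); s1: value ≡ 2 (mod 3); s2: value ≡ 1 (mod 3).
Each missing δ(q, a) is the state matching the new tracked value after reading a.
δ(s0, 0) = s0; δ(s1, 0) = s2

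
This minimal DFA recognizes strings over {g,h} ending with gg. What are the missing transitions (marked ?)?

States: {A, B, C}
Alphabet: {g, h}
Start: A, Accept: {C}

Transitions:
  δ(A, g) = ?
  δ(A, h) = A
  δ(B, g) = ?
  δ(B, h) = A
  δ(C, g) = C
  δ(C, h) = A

From the language and accept set, identify what each state tracks — A: last symbol not g; B: one trailing g; C: two trailing g's.
Each missing δ(q, a) is the state matching the new tracked value after reading a.
δ(A, g) = B; δ(B, g) = C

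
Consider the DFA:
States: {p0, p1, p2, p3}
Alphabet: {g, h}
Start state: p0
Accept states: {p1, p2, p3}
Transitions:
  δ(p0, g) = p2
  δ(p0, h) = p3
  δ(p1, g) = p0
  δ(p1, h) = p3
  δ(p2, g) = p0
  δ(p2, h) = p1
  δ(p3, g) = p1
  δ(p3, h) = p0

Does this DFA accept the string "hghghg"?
Processing string "hghghg":
  p0 --h--> p3
  p3 --g--> p1
  p1 --h--> p3
  p3 --g--> p1
  p1 --h--> p3
  p3 --g--> p1
Final state: p1
Accept states: {p1, p2, p3}
Yes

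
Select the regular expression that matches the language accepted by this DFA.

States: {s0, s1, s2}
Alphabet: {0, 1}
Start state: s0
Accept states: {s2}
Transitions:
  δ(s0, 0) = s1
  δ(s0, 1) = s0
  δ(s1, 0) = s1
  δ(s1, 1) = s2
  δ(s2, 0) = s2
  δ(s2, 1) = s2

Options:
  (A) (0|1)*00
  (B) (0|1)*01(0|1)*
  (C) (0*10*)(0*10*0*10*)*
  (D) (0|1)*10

Check each option against the DFA on short strings; one disagreement eliminates an option:
  (A) (0|1)*00: on '00' the DFA goes s0 → s1 → s1 and rejects (s1 ∉ Accept), but the regex matches it → eliminate
  (B) (0|1)*01(0|1)*: agrees with the DFA on every string of length ≤ 6
  (C) (0*10*)(0*10*0*10*)*: on '1' the DFA goes s0 → s0 and rejects (s0 ∉ Accept), but the regex matches it → eliminate
  (D) (0|1)*10: on '01' the DFA goes s0 → s1 → s2 and accepts (s2 ∈ Accept), but the regex does not match it → eliminate
Only (B) is consistent with the DFA.
(B) (0|1)*01(0|1)*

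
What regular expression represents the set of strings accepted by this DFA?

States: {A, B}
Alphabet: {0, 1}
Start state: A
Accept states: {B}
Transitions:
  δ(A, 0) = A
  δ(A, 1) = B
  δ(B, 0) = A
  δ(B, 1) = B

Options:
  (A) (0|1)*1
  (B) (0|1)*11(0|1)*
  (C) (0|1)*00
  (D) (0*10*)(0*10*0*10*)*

Check each option against the DFA on short strings; one disagreement eliminates an option:
  (A) (0|1)*1: agrees with the DFA on every string of length ≤ 6
  (B) (0|1)*11(0|1)*: on '1' the DFA goes A → B and accepts (B ∈ Accept), but the regex does not match it → eliminate
  (C) (0|1)*00: on '1' the DFA goes A → B and accepts (B ∈ Accept), but the regex does not match it → eliminate
  (D) (0*10*)(0*10*0*10*)*: on '10' the DFA goes A → B → A and rejects (A ∉ Accept), but the regex matches it → eliminate
Only (A) is consistent with the DFA.
(A) (0|1)*1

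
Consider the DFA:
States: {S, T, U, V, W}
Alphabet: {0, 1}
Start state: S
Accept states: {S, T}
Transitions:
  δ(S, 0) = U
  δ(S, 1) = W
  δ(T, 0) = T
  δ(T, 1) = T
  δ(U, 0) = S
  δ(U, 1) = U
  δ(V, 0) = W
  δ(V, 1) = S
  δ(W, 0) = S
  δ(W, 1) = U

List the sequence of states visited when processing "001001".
read '0': S → U
  read '0': U → S
  read '1': S → W
  read '0': W → S
  read '0': S → U
  read '1': U → U
S -> U -> S -> W -> S -> U -> U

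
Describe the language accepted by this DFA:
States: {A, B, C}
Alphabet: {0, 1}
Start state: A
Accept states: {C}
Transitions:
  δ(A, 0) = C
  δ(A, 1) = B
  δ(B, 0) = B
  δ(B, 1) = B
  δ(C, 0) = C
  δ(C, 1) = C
Testing a few strings:
  '001' → accept
  '1' → reject
  '00' → accept
  '10' → reject
State roles: A=no input read; B=started with 1 (dead); C=started with 0
All binary strings starting with 0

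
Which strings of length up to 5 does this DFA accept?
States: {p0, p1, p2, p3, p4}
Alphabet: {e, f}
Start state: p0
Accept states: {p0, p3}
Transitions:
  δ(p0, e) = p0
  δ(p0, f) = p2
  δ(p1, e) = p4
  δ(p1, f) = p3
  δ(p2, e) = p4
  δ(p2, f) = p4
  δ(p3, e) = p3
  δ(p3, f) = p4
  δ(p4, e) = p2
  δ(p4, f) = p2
ε, e, ee, eee, eeee, eeeee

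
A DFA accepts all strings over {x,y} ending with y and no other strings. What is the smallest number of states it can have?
By Myhill–Nerode, count the distinguishable equivalence classes: two classes — last symbol is y vs. not.
2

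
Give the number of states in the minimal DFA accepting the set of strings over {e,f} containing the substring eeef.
By Myhill–Nerode, count the distinguishable equivalence classes: 5 classes — one per longest suffix of the input that is a prefix of 'eeef' (lengths 0 through 3), plus an absorbing 'already seen eeef' class.
5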